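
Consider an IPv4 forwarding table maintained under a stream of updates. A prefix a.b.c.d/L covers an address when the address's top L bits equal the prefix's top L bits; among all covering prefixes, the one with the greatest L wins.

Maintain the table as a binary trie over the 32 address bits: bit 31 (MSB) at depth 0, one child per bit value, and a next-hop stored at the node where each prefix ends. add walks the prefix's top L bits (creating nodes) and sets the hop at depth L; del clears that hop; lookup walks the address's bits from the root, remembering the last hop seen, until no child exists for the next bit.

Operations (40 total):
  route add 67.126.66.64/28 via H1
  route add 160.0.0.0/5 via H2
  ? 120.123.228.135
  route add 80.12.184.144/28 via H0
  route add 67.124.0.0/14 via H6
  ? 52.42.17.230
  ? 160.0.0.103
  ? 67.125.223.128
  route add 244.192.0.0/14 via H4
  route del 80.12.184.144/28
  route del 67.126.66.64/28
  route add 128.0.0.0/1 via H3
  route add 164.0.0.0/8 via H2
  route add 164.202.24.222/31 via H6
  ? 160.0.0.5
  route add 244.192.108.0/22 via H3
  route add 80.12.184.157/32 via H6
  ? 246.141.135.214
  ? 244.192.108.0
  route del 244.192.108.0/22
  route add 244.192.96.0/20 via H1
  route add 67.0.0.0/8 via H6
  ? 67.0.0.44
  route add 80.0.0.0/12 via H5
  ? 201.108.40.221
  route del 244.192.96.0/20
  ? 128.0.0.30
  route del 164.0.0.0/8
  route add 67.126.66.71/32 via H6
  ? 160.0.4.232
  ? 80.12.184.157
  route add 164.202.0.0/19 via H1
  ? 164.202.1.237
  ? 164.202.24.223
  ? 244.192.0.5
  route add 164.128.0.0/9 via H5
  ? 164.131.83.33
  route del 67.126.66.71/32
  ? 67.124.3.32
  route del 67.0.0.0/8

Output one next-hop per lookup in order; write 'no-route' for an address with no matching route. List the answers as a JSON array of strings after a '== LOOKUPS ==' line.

Trace:
  add 67.126.66.64/28 -> H1 at depth 28
  add 160.0.0.0/5 -> H2 at depth 5
  ? 120.123.228.135  path d0:-→d1:-→d2:-  best=no-route
  add 80.12.184.144/28 -> H0 at depth 28
  add 67.124.0.0/14 -> H6 at depth 14
  ? 52.42.17.230  path d0:-→d1:-  best=no-route
  ? 160.0.0.103  path d0:-→d1:-→d2:-→d3:-→d4:-→d5:H2  best=H2
  ? 67.125.223.128  path d0:-→d1:-→d2:-→d3:-→d4:-→d5:-→d6:-→d7:-→d8:-→d9:-→d10:-→d11:-→d12:-→d13:-→d14:H6  best=H6
  add 244.192.0.0/14 -> H4 at depth 14
  - 80.12.184.144/28 clear@28
  - 67.126.66.64/28 clear@28
  add 128.0.0.0/1 -> H3 at depth 1
  add 164.0.0.0/8 -> H2 at depth 8
  add 164.202.24.222/31 -> H6 at depth 31
  ? 160.0.0.5  path d0:-→d1:H3→d2:-→d3:-→d4:-→d5:H2  best=H2
  add 244.192.108.0/22 -> H3 at depth 22
  add 80.12.184.157/32 -> H6 at depth 32
  ? 246.141.135.214  path d0:-→d1:H3→d2:-→d3:-→d4:-→d5:-→d6:-  best=H3
  ? 244.192.108.0  path d0:-→d1:H3→d2:-→d3:-→d4:-→d5:-→d6:-→d7:-→d8:-→d9:-→d10:-→d11:-→d12:-→d13:-→d14:H4→d15:-→d16:-→d17:-→d18:-→d19:-→d20:-→d21:-→d22:H3  best=H3
  - 244.192.108.0/22 clear@22
  add 244.192.96.0/20 -> H1 at depth 20
  add 67.0.0.0/8 -> H6 at depth 8
  ? 67.0.0.44  path d0:-→d1:-→d2:-→d3:-→d4:-→d5:-→d6:-→d7:-→d8:H6→d9:-  best=H6
  add 80.0.0.0/12 -> H5 at depth 12
  ? 201.108.40.221  path d0:-→d1:H3→d2:-  best=H3
  - 244.192.96.0/20 clear@20
  ? 128.0.0.30  path d0:-→d1:H3→d2:-  best=H3
  - 164.0.0.0/8 clear@8
  add 67.126.66.71/32 -> H6 at depth 32
  ? 160.0.4.232  path d0:-→d1:H3→d2:-→d3:-→d4:-→d5:H2  best=H2
  ? 80.12.184.157  path d0:-→d1:-→d2:-→d3:-→d4:-→d5:-→d6:-→d7:-→d8:-→d9:-→d10:-→d11:-→d12:H5→d13:-→d14:-→d15:-→d16:-→d17:-→d18:-→d19:-→d20:-→d21:-→d22:-→d23:-→d24:-→d25:-→d26:-→d27:-→d28:-→d29:-→d30:-→d31:-→d32:H6  best=H6
  add 164.202.0.0/19 -> H1 at depth 19
  ? 164.202.1.237  path d0:-→d1:H3→d2:-→d3:-→d4:-→d5:H2→d6:-→d7:-→d8:-→d9:-→d10:-→d11:-→d12:-→d13:-→d14:-→d15:-→d16:-→d17:-→d18:-→d19:H1  best=H1
  ? 164.202.24.223  path d0:-→d1:H3→d2:-→d3:-→d4:-→d5:H2→d6:-→d7:-→d8:-→d9:-→d10:-→d11:-→d12:-→d13:-→d14:-→d15:-→d16:-→d17:-→d18:-→d19:H1→d20:-→d21:-→d22:-→d23:-→d24:-→d25:-→d26:-→d27:-→d28:-→d29:-→d30:-→d31:H6  best=H6
  ? 244.192.0.5  path d0:-→d1:H3→d2:-→d3:-→d4:-→d5:-→d6:-→d7:-→d8:-→d9:-→d10:-→d11:-→d12:-→d13:-→d14:H4→d15:-→d16:-→d17:-  best=H4
  add 164.128.0.0/9 -> H5 at depth 9
  ? 164.131.83.33  path d0:-→d1:H3→d2:-→d3:-→d4:-→d5:H2→d6:-→d7:-→d8:-→d9:H5  best=H5
  - 67.126.66.71/32 clear@32
  ? 67.124.3.32  path d0:-→d1:-→d2:-→d3:-→d4:-→d5:-→d6:-→d7:-→d8:H6→d9:-→d10:-→d11:-→d12:-→d13:-→d14:H6  best=H6
  - 67.0.0.0/8 clear@8

== LOOKUPS ==
["no-route","no-route","H2","H6","H2","H3","H3","H6","H3","H3","H2","H6","H1","H6","H4","H5","H6"]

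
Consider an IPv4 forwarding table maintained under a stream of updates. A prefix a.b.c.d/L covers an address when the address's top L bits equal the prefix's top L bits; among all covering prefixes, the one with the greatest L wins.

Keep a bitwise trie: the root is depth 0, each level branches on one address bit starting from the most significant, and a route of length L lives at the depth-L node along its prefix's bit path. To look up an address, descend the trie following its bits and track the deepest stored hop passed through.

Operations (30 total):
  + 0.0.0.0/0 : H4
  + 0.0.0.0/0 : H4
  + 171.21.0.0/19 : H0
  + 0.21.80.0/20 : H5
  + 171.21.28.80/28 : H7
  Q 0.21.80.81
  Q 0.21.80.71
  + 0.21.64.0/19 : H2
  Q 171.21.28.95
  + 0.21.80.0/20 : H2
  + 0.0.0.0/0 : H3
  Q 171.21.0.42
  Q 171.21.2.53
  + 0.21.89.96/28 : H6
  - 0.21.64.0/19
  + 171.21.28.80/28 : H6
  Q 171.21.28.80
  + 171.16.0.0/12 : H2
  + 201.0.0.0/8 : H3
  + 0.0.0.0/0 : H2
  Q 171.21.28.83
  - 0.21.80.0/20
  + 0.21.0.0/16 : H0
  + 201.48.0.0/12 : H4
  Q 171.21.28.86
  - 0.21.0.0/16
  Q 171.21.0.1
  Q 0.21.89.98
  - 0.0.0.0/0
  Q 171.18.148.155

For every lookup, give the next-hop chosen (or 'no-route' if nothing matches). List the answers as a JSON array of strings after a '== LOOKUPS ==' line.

Process each operation:
  + 0.0.0.0/0 (H4) depth=0
  + 0.0.0.0/0 (H4) depth=0
  + 171.21.0.0/19 (H0) depth=19
  + 0.21.80.0/20 (H5) depth=20
  + 171.21.28.80/28 (H7) depth=28
  lookup 0.21.80.81: bits 00000000000101010101 walk d0:H4→d1:-→d2:-→d3:-→d4:-→d5:-→d6:-→d7:-→d8:-→d9:-→d10:-→d11:-→d12:-→d13:-→d14:-→d15:-→d16:-→d17:-→d18:-→d19:-→d20:H5 -> H5
  lookup 0.21.80.71: bits 00000000000101010101 walk d0:H4→d1:-→d2:-→d3:-→d4:-→d5:-→d6:-→d7:-→d8:-→d9:-→d10:-→d11:-→d12:-→d13:-→d14:-→d15:-→d16:-→d17:-→d18:-→d19:-→d20:H5 -> H5
  + 0.21.64.0/19 (H2) depth=19
  lookup 171.21.28.95: bits 1010101100010101000111000101 walk d0:H4→d1:-→d2:-→d3:-→d4:-→d5:-→d6:-→d7:-→d8:-→d9:-→d10:-→d11:-→d12:-→d13:-→d14:-→d15:-→d16:-→d17:-→d18:-→d19:H0→d20:-→d21:-→d22:-→d23:-→d24:-→d25:-→d26:-→d27:-→d28:H7 -> H7
  + 0.21.80.0/20 (H2) depth=20
  + 0.0.0.0/0 (H3) depth=0
  lookup 171.21.0.42: bits 1010101100010101000 walk d0:H3→d1:-→d2:-→d3:-→d4:-→d5:-→d6:-→d7:-→d8:-→d9:-→d10:-→d11:-→d12:-→d13:-→d14:-→d15:-→d16:-→d17:-→d18:-→d19:H0 -> H0
  lookup 171.21.2.53: bits 1010101100010101000 walk d0:H3→d1:-→d2:-→d3:-→d4:-→d5:-→d6:-→d7:-→d8:-→d9:-→d10:-→d11:-→d12:-→d13:-→d14:-→d15:-→d16:-→d17:-→d18:-→d19:H0 -> H0
  + 0.21.89.96/28 (H6) depth=28
  del 0.21.64.0/19 (clear depth 19)
  + 171.21.28.80/28 (H6) depth=28
  lookup 171.21.28.80: bits 1010101100010101000111000101 walk d0:H3→d1:-→d2:-→d3:-→d4:-→d5:-→d6:-→d7:-→d8:-→d9:-→d10:-→d11:-→d12:-→d13:-→d14:-→d15:-→d16:-→d17:-→d18:-→d19:H0→d20:-→d21:-→d22:-→d23:-→d24:-→d25:-→d26:-→d27:-→d28:H6 -> H6
  + 171.16.0.0/12 (H2) depth=12
  + 201.0.0.0/8 (H3) depth=8
  + 0.0.0.0/0 (H2) depth=0
  lookup 171.21.28.83: bits 1010101100010101000111000101 walk d0:H2→d1:-→d2:-→d3:-→d4:-→d5:-→d6:-→d7:-→d8:-→d9:-→d10:-→d11:-→d12:H2→d13:-→d14:-→d15:-→d16:-→d17:-→d18:-→d19:H0→d20:-→d21:-→d22:-→d23:-→d24:-→d25:-→d26:-→d27:-→d28:H6 -> H6
  del 0.21.80.0/20 (clear depth 20)
  + 0.21.0.0/16 (H0) depth=16
  + 201.48.0.0/12 (H4) depth=12
  lookup 171.21.28.86: bits 1010101100010101000111000101 walk d0:H2→d1:-→d2:-→d3:-→d4:-→d5:-→d6:-→d7:-→d8:-→d9:-→d10:-→d11:-→d12:H2→d13:-→d14:-→d15:-→d16:-→d17:-→d18:-→d19:H0→d20:-→d21:-→d22:-→d23:-→d24:-→d25:-→d26:-→d27:-→d28:H6 -> H6
  del 0.21.0.0/16 (clear depth 16)
  lookup 171.21.0.1: bits 1010101100010101000 walk d0:H2→d1:-→d2:-→d3:-→d4:-→d5:-→d6:-→d7:-→d8:-→d9:-→d10:-→d11:-→d12:H2→d13:-→d14:-→d15:-→d16:-→d17:-→d18:-→d19:H0 -> H0
  lookup 0.21.89.98: bits 0000000000010101010110010110 walk d0:H2→d1:-→d2:-→d3:-→d4:-→d5:-→d6:-→d7:-→d8:-→d9:-→d10:-→d11:-→d12:-→d13:-→d14:-→d15:-→d16:-→d17:-→d18:-→d19:-→d20:-→d21:-→d22:-→d23:-→d24:-→d25:-→d26:-→d27:-→d28:H6 -> H6
  del 0.0.0.0/0 (clear depth 0)
  lookup 171.18.148.155: bits 1010101100010 walk d0:-→d1:-→d2:-→d3:-→d4:-→d5:-→d6:-→d7:-→d8:-→d9:-→d10:-→d11:-→d12:H2→d13:- -> H2

== LOOKUPS ==
["H5","H5","H7","H0","H0","H6","H6","H6","H0","H6","H2"]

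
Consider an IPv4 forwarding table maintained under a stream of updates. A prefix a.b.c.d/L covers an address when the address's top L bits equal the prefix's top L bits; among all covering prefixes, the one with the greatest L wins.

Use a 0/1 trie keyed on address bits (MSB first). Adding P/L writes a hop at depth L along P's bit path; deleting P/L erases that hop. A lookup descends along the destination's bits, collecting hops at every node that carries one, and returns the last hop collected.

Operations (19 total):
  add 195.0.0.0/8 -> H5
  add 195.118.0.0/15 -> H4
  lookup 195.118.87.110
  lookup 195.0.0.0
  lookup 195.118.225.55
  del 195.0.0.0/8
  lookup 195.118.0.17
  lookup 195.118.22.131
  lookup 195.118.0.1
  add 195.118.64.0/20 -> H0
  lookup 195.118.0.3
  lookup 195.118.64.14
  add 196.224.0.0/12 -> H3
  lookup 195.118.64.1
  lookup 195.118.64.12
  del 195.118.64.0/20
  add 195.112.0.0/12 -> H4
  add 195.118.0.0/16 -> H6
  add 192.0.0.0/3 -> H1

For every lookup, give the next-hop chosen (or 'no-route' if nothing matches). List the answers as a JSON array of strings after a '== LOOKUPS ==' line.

Apply in order:
  add 195.0.0.0/8 -> H5 at depth 8
  add 195.118.0.0/15 -> H4 at depth 15
  ? 195.118.87.110  path d0:-→d1:-→d2:-→d3:-→d4:-→d5:-→d6:-→d7:-→d8:H5→d9:-→d10:-→d11:-→d12:-→d13:-→d14:-→d15:H4  best=H4
  ? 195.0.0.0  path d0:-→d1:-→d2:-→d3:-→d4:-→d5:-→d6:-→d7:-→d8:H5→d9:-  best=H5
  ? 195.118.225.55  path d0:-→d1:-→d2:-→d3:-→d4:-→d5:-→d6:-→d7:-→d8:H5→d9:-→d10:-→d11:-→d12:-→d13:-→d14:-→d15:H4  best=H4
  del 195.0.0.0/8 (clear depth 8)
  ? 195.118.0.17  path d0:-→d1:-→d2:-→d3:-→d4:-→d5:-→d6:-→d7:-→d8:-→d9:-→d10:-→d11:-→d12:-→d13:-→d14:-→d15:H4  best=H4
  ? 195.118.22.131  path d0:-→d1:-→d2:-→d3:-→d4:-→d5:-→d6:-→d7:-→d8:-→d9:-→d10:-→d11:-→d12:-→d13:-→d14:-→d15:H4  best=H4
  ? 195.118.0.1  path d0:-→d1:-→d2:-→d3:-→d4:-→d5:-→d6:-→d7:-→d8:-→d9:-→d10:-→d11:-→d12:-→d13:-→d14:-→d15:H4  best=H4
  add 195.118.64.0/20 -> H0 at depth 20
  ? 195.118.0.3  path d0:-→d1:-→d2:-→d3:-→d4:-→d5:-→d6:-→d7:-→d8:-→d9:-→d10:-→d11:-→d12:-→d13:-→d14:-→d15:H4→d16:-→d17:-  best=H4
  ? 195.118.64.14  path d0:-→d1:-→d2:-→d3:-→d4:-→d5:-→d6:-→d7:-→d8:-→d9:-→d10:-→d11:-→d12:-→d13:-→d14:-→d15:H4→d16:-→d17:-→d18:-→d19:-→d20:H0  best=H0
  add 196.224.0.0/12 -> H3 at depth 12
  ? 195.118.64.1  path d0:-→d1:-→d2:-→d3:-→d4:-→d5:-→d6:-→d7:-→d8:-→d9:-→d10:-→d11:-→d12:-→d13:-→d14:-→d15:H4→d16:-→d17:-→d18:-→d19:-→d20:H0  best=H0
  ? 195.118.64.12  path d0:-→d1:-→d2:-→d3:-→d4:-→d5:-→d6:-→d7:-→d8:-→d9:-→d10:-→d11:-→d12:-→d13:-→d14:-→d15:H4→d16:-→d17:-→d18:-→d19:-→d20:H0  best=H0
  del 195.118.64.0/20 (clear depth 20)
  add 195.112.0.0/12 -> H4 at depth 12
  add 195.118.0.0/16 -> H6 at depth 16
  add 192.0.0.0/3 -> H1 at depth 3

== LOOKUPS ==
["H4","H5","H4","H4","H4","H4","H4","H0","H0","H0"]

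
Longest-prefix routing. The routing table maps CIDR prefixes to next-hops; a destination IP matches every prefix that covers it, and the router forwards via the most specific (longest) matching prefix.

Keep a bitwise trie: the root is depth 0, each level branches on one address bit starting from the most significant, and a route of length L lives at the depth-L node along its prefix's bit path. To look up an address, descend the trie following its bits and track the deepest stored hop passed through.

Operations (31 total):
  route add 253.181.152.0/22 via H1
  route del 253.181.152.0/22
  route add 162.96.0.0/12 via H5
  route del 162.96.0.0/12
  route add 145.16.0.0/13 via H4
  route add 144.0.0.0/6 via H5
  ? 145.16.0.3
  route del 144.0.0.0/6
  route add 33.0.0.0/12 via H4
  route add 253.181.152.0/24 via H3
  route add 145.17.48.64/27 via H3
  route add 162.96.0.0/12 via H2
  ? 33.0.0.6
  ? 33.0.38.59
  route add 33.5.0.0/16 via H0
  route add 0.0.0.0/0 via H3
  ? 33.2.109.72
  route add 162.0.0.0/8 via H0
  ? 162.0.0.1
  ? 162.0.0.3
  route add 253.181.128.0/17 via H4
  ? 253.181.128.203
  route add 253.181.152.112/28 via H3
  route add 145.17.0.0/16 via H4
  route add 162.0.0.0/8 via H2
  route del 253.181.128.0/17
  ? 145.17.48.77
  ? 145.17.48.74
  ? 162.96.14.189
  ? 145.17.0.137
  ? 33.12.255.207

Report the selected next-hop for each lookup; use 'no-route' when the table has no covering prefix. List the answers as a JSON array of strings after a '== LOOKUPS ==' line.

Process each operation:
  add 253.181.152.0/22 -> H1 at depth 22
  del 253.181.152.0/22 (clear depth 22)
  add 162.96.0.0/12 -> H5 at depth 12
  del 162.96.0.0/12 (clear depth 12)
  add 145.16.0.0/13 -> H4 at depth 13
  add 144.0.0.0/6 -> H5 at depth 6
  Q 145.16.0.3: descend 1001000100010 ; hops seen [H5,H4] ; pick H4
  del 144.0.0.0/6 (clear depth 6)
  add 33.0.0.0/12 -> H4 at depth 12
  add 253.181.152.0/24 -> H3 at depth 24
  add 145.17.48.64/27 -> H3 at depth 27
  add 162.96.0.0/12 -> H2 at depth 12
  Q 33.0.0.6: descend 001000010000 ; hops seen [H4] ; pick H4
  Q 33.0.38.59: descend 001000010000 ; hops seen [H4] ; pick H4
  add 33.5.0.0/16 -> H0 at depth 16
  add 0.0.0.0/0 -> H3 at depth 0
  Q 33.2.109.72: descend 0010000100000 ; hops seen [H3,H4] ; pick H4
  add 162.0.0.0/8 -> H0 at depth 8
  Q 162.0.0.1: descend 101000100 ; hops seen [H3,H0] ; pick H0
  Q 162.0.0.3: descend 101000100 ; hops seen [H3,H0] ; pick H0
  add 253.181.128.0/17 -> H4 at depth 17
  Q 253.181.128.203: descend 1111110110110101100 ; hops seen [H3,H4] ; pick H4
  add 253.181.152.112/28 -> H3 at depth 28
  add 145.17.0.0/16 -> H4 at depth 16
  add 162.0.0.0/8 -> H2 at depth 8
  del 253.181.128.0/17 (clear depth 17)
  Q 145.17.48.77: descend 100100010001000100110000010 ; hops seen [H3,H4,H4,H3] ; pick H3
  Q 145.17.48.74: descend 100100010001000100110000010 ; hops seen [H3,H4,H4,H3] ; pick H3
  Q 162.96.14.189: descend 101000100110 ; hops seen [H3,H2,H2] ; pick H2
  Q 145.17.0.137: descend 100100010001000100 ; hops seen [H3,H4,H4] ; pick H4
  Q 33.12.255.207: descend 001000010000 ; hops seen [H3,H4] ; pick H4

== LOOKUPS ==
["H4","H4","H4","H4","H0","H0","H4","H3","H3","H2","H4","H4"]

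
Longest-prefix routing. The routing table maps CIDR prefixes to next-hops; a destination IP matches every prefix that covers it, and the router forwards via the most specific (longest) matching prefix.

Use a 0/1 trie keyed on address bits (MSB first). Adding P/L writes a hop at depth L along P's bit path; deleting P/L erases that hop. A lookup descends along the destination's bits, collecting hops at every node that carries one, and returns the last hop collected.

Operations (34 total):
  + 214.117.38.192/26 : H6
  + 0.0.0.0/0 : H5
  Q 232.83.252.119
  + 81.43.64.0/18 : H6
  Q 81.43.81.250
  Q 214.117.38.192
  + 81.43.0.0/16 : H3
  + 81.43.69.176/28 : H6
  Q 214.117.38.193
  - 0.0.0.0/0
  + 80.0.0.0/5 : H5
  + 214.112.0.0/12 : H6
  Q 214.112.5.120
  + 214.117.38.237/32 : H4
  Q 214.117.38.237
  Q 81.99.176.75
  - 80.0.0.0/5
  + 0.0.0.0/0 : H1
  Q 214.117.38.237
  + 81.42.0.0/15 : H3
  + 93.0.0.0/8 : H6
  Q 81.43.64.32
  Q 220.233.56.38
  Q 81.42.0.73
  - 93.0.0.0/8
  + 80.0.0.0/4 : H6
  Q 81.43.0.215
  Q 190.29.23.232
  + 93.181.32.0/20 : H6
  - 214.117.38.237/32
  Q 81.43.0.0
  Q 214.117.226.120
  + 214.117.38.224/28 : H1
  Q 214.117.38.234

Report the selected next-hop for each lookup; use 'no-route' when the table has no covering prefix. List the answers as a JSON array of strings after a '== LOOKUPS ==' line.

Apply in order:
  add 214.117.38.192/26 -> H6 at depth 26
  add 0.0.0.0/0 -> H5 at depth 0
  ? 232.83.252.119  path d0:H5→d1:-→d2:-  best=H5
  add 81.43.64.0/18 -> H6 at depth 18
  ? 81.43.81.250  path d0:H5→d1:-→d2:-→d3:-→d4:-→d5:-→d6:-→d7:-→d8:-→d9:-→d10:-→d11:-→d12:-→d13:-→d14:-→d15:-→d16:-→d17:-→d18:H6  best=H6
  ? 214.117.38.192  path d0:H5→d1:-→d2:-→d3:-→d4:-→d5:-→d6:-→d7:-→d8:-→d9:-→d10:-→d11:-→d12:-→d13:-→d14:-→d15:-→d16:-→d17:-→d18:-→d19:-→d20:-→d21:-→d22:-→d23:-→d24:-→d25:-→d26:H6  best=H6
  add 81.43.0.0/16 -> H3 at depth 16
  add 81.43.69.176/28 -> H6 at depth 28
  ? 214.117.38.193  path d0:H5→d1:-→d2:-→d3:-→d4:-→d5:-→d6:-→d7:-→d8:-→d9:-→d10:-→d11:-→d12:-→d13:-→d14:-→d15:-→d16:-→d17:-→d18:-→d19:-→d20:-→d21:-→d22:-→d23:-→d24:-→d25:-→d26:H6  best=H6
  del 0.0.0.0/0 (clear depth 0)
  add 80.0.0.0/5 -> H5 at depth 5
  add 214.112.0.0/12 -> H6 at depth 12
  ? 214.112.5.120  path d0:-→d1:-→d2:-→d3:-→d4:-→d5:-→d6:-→d7:-→d8:-→d9:-→d10:-→d11:-→d12:H6→d13:-  best=H6
  add 214.117.38.237/32 -> H4 at depth 32
  ? 214.117.38.237  path d0:-→d1:-→d2:-→d3:-→d4:-→d5:-→d6:-→d7:-→d8:-→d9:-→d10:-→d11:-→d12:H6→d13:-→d14:-→d15:-→d16:-→d17:-→d18:-→d19:-→d20:-→d21:-→d22:-→d23:-→d24:-→d25:-→d26:H6→d27:-→d28:-→d29:-→d30:-→d31:-→d32:H4  best=H4
  ? 81.99.176.75  path d0:-→d1:-→d2:-→d3:-→d4:-→d5:H5→d6:-→d7:-→d8:-→d9:-  best=H5
  del 80.0.0.0/5 (clear depth 5)
  add 0.0.0.0/0 -> H1 at depth 0
  ? 214.117.38.237  path d0:H1→d1:-→d2:-→d3:-→d4:-→d5:-→d6:-→d7:-→d8:-→d9:-→d10:-→d11:-→d12:H6→d13:-→d14:-→d15:-→d16:-→d17:-→d18:-→d19:-→d20:-→d21:-→d22:-→d23:-→d24:-→d25:-→d26:H6→d27:-→d28:-→d29:-→d30:-→d31:-→d32:H4  best=H4
  add 81.42.0.0/15 -> H3 at depth 15
  add 93.0.0.0/8 -> H6 at depth 8
  ? 81.43.64.32  path d0:H1→d1:-→d2:-→d3:-→d4:-→d5:-→d6:-→d7:-→d8:-→d9:-→d10:-→d11:-→d12:-→d13:-→d14:-→d15:H3→d16:H3→d17:-→d18:H6→d19:-→d20:-→d21:-  best=H6
  ? 220.233.56.38  path d0:H1→d1:-→d2:-→d3:-→d4:-  best=H1
  ? 81.42.0.73  path d0:H1→d1:-→d2:-→d3:-→d4:-→d5:-→d6:-→d7:-→d8:-→d9:-→d10:-→d11:-→d12:-→d13:-→d14:-→d15:H3  best=H3
  del 93.0.0.0/8 (clear depth 8)
  add 80.0.0.0/4 -> H6 at depth 4
  ? 81.43.0.215  path d0:H1→d1:-→d2:-→d3:-→d4:H6→d5:-→d6:-→d7:-→d8:-→d9:-→d10:-→d11:-→d12:-→d13:-→d14:-→d15:H3→d16:H3→d17:-  best=H3
  ? 190.29.23.232  path d0:H1→d1:-  best=H1
  add 93.181.32.0/20 -> H6 at depth 20
  del 214.117.38.237/32 (clear depth 32)
  ? 81.43.0.0  path d0:H1→d1:-→d2:-→d3:-→d4:H6→d5:-→d6:-→d7:-→d8:-→d9:-→d10:-→d11:-→d12:-→d13:-→d14:-→d15:H3→d16:H3→d17:-  best=H3
  ? 214.117.226.120  path d0:H1→d1:-→d2:-→d3:-→d4:-→d5:-→d6:-→d7:-→d8:-→d9:-→d10:-→d11:-→d12:H6→d13:-→d14:-→d15:-→d16:-  best=H6
  add 214.117.38.224/28 -> H1 at depth 28
  ? 214.117.38.234  path d0:H1→d1:-→d2:-→d3:-→d4:-→d5:-→d6:-→d7:-→d8:-→d9:-→d10:-→d11:-→d12:H6→d13:-→d14:-→d15:-→d16:-→d17:-→d18:-→d19:-→d20:-→d21:-→d22:-→d23:-→d24:-→d25:-→d26:H6→d27:-→d28:H1→d29:-  best=H1

== LOOKUPS ==
["H5","H6","H6","H6","H6","H4","H5","H4","H6","H1","H3","H3","H1","H3","H6","H1"]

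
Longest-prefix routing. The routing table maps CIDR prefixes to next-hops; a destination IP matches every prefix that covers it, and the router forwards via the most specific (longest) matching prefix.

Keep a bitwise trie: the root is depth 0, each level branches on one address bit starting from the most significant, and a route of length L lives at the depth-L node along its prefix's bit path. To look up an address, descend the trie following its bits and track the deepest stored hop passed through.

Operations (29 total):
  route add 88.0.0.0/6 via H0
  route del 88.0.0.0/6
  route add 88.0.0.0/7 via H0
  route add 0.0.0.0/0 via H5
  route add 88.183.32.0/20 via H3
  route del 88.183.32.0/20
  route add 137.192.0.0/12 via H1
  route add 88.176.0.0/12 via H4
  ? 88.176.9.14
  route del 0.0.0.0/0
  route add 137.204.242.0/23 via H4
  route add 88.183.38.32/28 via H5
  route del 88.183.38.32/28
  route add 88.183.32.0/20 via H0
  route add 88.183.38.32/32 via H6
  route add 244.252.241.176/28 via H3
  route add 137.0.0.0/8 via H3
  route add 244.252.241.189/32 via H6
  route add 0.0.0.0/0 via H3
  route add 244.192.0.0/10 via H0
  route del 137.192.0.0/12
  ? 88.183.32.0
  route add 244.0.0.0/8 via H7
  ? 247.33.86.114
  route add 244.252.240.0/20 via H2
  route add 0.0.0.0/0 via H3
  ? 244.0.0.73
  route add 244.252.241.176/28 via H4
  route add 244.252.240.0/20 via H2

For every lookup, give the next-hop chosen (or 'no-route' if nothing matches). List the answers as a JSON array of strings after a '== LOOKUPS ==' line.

Apply in order:
  + 88.0.0.0/6 (H0) depth=6
  del 88.0.0.0/6 (clear depth 6)
  + 88.0.0.0/7 (H0) depth=7
  + 0.0.0.0/0 (H5) depth=0
  + 88.183.32.0/20 (H3) depth=20
  del 88.183.32.0/20 (clear depth 20)
  + 137.192.0.0/12 (H1) depth=12
  + 88.176.0.0/12 (H4) depth=12
  Q 88.176.9.14: descend 0101100010110 ; hops seen [H5,H0,H4] ; pick H4
  del 0.0.0.0/0 (clear depth 0)
  + 137.204.242.0/23 (H4) depth=23
  + 88.183.38.32/28 (H5) depth=28
  del 88.183.38.32/28 (clear depth 28)
  + 88.183.32.0/20 (H0) depth=20
  + 88.183.38.32/32 (H6) depth=32
  + 244.252.241.176/28 (H3) depth=28
  + 137.0.0.0/8 (H3) depth=8
  + 244.252.241.189/32 (H6) depth=32
  + 0.0.0.0/0 (H3) depth=0
  + 244.192.0.0/10 (H0) depth=10
  del 137.192.0.0/12 (clear depth 12)
  Q 88.183.32.0: descend 010110001011011100100 ; hops seen [H3,H0,H4,H0] ; pick H0
  + 244.0.0.0/8 (H7) depth=8
  Q 247.33.86.114: descend 111101 ; hops seen [H3] ; pick H3
  + 244.252.240.0/20 (H2) depth=20
  + 0.0.0.0/0 (H3) depth=0
  Q 244.0.0.73: descend 11110100 ; hops seen [H3,H7] ; pick H7
  + 244.252.241.176/28 (H4) depth=28
  + 244.252.240.0/20 (H2) depth=20

== LOOKUPS ==
["H4","H0","H3","H7"]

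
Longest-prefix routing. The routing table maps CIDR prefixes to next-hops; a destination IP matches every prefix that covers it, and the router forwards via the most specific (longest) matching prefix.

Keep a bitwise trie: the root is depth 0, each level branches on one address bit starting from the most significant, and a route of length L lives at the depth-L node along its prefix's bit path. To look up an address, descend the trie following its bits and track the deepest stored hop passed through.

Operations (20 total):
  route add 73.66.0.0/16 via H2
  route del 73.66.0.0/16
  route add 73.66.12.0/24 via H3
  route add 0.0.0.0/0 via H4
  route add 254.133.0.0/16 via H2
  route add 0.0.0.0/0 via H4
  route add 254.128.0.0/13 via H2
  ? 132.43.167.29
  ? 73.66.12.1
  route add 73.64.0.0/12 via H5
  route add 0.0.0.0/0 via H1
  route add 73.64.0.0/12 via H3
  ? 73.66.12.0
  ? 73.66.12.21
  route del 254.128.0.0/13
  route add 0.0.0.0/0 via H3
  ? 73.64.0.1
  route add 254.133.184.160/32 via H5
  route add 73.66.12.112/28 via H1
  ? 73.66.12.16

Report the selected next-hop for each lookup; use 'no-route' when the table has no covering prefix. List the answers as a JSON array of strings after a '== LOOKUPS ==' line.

Trace:
  + 73.66.0.0/16 (H2) depth=16
  del 73.66.0.0/16 (clear depth 16)
  + 73.66.12.0/24 (H3) depth=24
  + 0.0.0.0/0 (H4) depth=0
  + 254.133.0.0/16 (H2) depth=16
  + 0.0.0.0/0 (H4) depth=0
  + 254.128.0.0/13 (H2) depth=13
  Q 132.43.167.29: descend 1 ; hops seen [H4] ; pick H4
  Q 73.66.12.1: descend 010010010100001000001100 ; hops seen [H4,H3] ; pick H3
  + 73.64.0.0/12 (H5) depth=12
  + 0.0.0.0/0 (H1) depth=0
  + 73.64.0.0/12 (H3) depth=12
  Q 73.66.12.0: descend 010010010100001000001100 ; hops seen [H1,H3,H3] ; pick H3
  Q 73.66.12.21: descend 010010010100001000001100 ; hops seen [H1,H3,H3] ; pick H3
  del 254.128.0.0/13 (clear depth 13)
  + 0.0.0.0/0 (H3) depth=0
  Q 73.64.0.1: descend 01001001010000 ; hops seen [H3,H3] ; pick H3
  + 254.133.184.160/32 (H5) depth=32
  + 73.66.12.112/28 (H1) depth=28
  Q 73.66.12.16: descend 0100100101000010000011000 ; hops seen [H3,H3,H3] ; pick H3

== LOOKUPS ==
["H4","H3","H3","H3","H3","H3"]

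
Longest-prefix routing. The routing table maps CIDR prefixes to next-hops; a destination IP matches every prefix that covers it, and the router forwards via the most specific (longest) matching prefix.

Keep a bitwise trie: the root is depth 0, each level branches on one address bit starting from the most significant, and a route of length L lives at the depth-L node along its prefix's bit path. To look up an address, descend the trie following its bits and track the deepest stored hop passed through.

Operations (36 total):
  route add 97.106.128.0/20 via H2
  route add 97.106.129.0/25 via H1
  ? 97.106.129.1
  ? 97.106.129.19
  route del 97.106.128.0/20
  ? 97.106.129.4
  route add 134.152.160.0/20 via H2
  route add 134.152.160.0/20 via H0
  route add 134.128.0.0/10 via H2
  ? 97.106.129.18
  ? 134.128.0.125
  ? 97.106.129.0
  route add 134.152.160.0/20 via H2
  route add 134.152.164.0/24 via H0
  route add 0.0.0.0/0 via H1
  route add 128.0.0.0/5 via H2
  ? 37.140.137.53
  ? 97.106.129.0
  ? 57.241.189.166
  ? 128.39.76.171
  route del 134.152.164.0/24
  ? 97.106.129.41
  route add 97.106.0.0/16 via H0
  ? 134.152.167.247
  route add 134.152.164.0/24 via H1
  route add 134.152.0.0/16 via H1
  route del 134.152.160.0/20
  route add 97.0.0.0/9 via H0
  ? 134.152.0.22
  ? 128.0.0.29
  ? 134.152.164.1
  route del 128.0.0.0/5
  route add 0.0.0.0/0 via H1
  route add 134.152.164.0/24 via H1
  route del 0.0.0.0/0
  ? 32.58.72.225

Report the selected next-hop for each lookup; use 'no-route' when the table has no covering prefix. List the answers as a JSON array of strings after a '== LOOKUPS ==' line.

Apply in order:
  add 97.106.128.0/20 -> H2 at depth 20
  add 97.106.129.0/25 -> H1 at depth 25
  Q 97.106.129.1: descend 0110000101101010100000010 ; hops seen [H2,H1] ; pick H1
  Q 97.106.129.19: descend 0110000101101010100000010 ; hops seen [H2,H1] ; pick H1
  del 97.106.128.0/20 (clear depth 20)
  Q 97.106.129.4: descend 0110000101101010100000010 ; hops seen [H1] ; pick H1
  add 134.152.160.0/20 -> H2 at depth 20
  add 134.152.160.0/20 -> H0 at depth 20
  add 134.128.0.0/10 -> H2 at depth 10
  Q 97.106.129.18: descend 0110000101101010100000010 ; hops seen [H1] ; pick H1
  Q 134.128.0.125: descend 10000110100 ; hops seen [H2] ; pick H2
  Q 97.106.129.0: descend 0110000101101010100000010 ; hops seen [H1] ; pick H1
  add 134.152.160.0/20 -> H2 at depth 20
  add 134.152.164.0/24 -> H0 at depth 24
  add 0.0.0.0/0 -> H1 at depth 0
  add 128.0.0.0/5 -> H2 at depth 5
  Q 37.140.137.53: descend 0 ; hops seen [H1] ; pick H1
  Q 97.106.129.0: descend 0110000101101010100000010 ; hops seen [H1,H1] ; pick H1
  Q 57.241.189.166: descend 0 ; hops seen [H1] ; pick H1
  Q 128.39.76.171: descend 10000 ; hops seen [H1,H2] ; pick H2
  del 134.152.164.0/24 (clear depth 24)
  Q 97.106.129.41: descend 0110000101101010100000010 ; hops seen [H1,H1] ; pick H1
  add 97.106.0.0/16 -> H0 at depth 16
  Q 134.152.167.247: descend 1000011010011000101001 ; hops seen [H1,H2,H2,H2] ; pick H2
  add 134.152.164.0/24 -> H1 at depth 24
  add 134.152.0.0/16 -> H1 at depth 16
  del 134.152.160.0/20 (clear depth 20)
  add 97.0.0.0/9 -> H0 at depth 9
  Q 134.152.0.22: descend 1000011010011000 ; hops seen [H1,H2,H2,H1] ; pick H1
  Q 128.0.0.29: descend 10000 ; hops seen [H1,H2] ; pick H2
  Q 134.152.164.1: descend 100001101001100010100100 ; hops seen [H1,H2,H2,H1,H1] ; pick H1
  del 128.0.0.0/5 (clear depth 5)
  add 0.0.0.0/0 -> H1 at depth 0
  add 134.152.164.0/24 -> H1 at depth 24
  del 0.0.0.0/0 (clear depth 0)
  Q 32.58.72.225: descend 0 ; hops seen [∅] ; pick no-route

== LOOKUPS ==
["H1","H1","H1","H1","H2","H1","H1","H1","H1","H2","H1","H2","H1","H2","H1","no-route"]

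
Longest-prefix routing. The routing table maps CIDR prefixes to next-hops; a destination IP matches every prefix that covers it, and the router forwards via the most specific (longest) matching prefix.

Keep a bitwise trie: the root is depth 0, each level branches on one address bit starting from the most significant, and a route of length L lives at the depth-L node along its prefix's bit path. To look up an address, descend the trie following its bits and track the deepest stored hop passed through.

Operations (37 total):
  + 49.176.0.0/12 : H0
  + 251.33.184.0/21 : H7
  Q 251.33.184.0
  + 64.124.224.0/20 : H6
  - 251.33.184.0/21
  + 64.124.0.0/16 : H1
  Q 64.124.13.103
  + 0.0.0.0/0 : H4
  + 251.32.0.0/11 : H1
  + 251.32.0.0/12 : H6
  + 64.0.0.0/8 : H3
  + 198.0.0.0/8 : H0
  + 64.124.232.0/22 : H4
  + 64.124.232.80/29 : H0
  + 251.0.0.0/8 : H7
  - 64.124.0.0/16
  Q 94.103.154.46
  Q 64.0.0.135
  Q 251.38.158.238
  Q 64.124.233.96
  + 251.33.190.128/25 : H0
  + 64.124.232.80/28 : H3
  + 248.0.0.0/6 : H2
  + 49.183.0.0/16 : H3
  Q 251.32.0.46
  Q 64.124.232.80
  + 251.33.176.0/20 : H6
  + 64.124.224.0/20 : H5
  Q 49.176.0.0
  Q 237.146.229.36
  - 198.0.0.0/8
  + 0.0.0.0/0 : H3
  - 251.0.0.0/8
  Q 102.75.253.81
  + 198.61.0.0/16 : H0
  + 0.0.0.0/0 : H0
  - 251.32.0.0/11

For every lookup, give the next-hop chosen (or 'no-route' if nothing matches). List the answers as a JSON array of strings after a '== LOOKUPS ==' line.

Apply in order:
  add 49.176.0.0/12 -> H0 at depth 12
  add 251.33.184.0/21 -> H7 at depth 21
  ? 251.33.184.0  path d0:-→d1:-→d2:-→d3:-→d4:-→d5:-→d6:-→d7:-→d8:-→d9:-→d10:-→d11:-→d12:-→d13:-→d14:-→d15:-→d16:-→d17:-→d18:-→d19:-→d20:-→d21:H7  best=H7
  add 64.124.224.0/20 -> H6 at depth 20
  - 251.33.184.0/21 clear@21
  add 64.124.0.0/16 -> H1 at depth 16
  ? 64.124.13.103  path d0:-→d1:-→d2:-→d3:-→d4:-→d5:-→d6:-→d7:-→d8:-→d9:-→d10:-→d11:-→d12:-→d13:-→d14:-→d15:-→d16:H1  best=H1
  add 0.0.0.0/0 -> H4 at depth 0
  add 251.32.0.0/11 -> H1 at depth 11
  add 251.32.0.0/12 -> H6 at depth 12
  add 64.0.0.0/8 -> H3 at depth 8
  add 198.0.0.0/8 -> H0 at depth 8
  add 64.124.232.0/22 -> H4 at depth 22
  add 64.124.232.80/29 -> H0 at depth 29
  add 251.0.0.0/8 -> H7 at depth 8
  - 64.124.0.0/16 clear@16
  ? 94.103.154.46  path d0:H4→d1:-→d2:-→d3:-  best=H4
  ? 64.0.0.135  path d0:H4→d1:-→d2:-→d3:-→d4:-→d5:-→d6:-→d7:-→d8:H3→d9:-  best=H3
  ? 251.38.158.238  path d0:H4→d1:-→d2:-→d3:-→d4:-→d5:-→d6:-→d7:-→d8:H7→d9:-→d10:-→d11:H1→d12:H6→d13:-  best=H6
  ? 64.124.233.96  path d0:H4→d1:-→d2:-→d3:-→d4:-→d5:-→d6:-→d7:-→d8:H3→d9:-→d10:-→d11:-→d12:-→d13:-→d14:-→d15:-→d16:-→d17:-→d18:-→d19:-→d20:H6→d21:-→d22:H4→d23:-  best=H4
  add 251.33.190.128/25 -> H0 at depth 25
  add 64.124.232.80/28 -> H3 at depth 28
  add 248.0.0.0/6 -> H2 at depth 6
  add 49.183.0.0/16 -> H3 at depth 16
  ? 251.32.0.46  path d0:H4→d1:-→d2:-→d3:-→d4:-→d5:-→d6:H2→d7:-→d8:H7→d9:-→d10:-→d11:H1→d12:H6→d13:-→d14:-→d15:-  best=H6
  ? 64.124.232.80  path d0:H4→d1:-→d2:-→d3:-→d4:-→d5:-→d6:-→d7:-→d8:H3→d9:-→d10:-→d11:-→d12:-→d13:-→d14:-→d15:-→d16:-→d17:-→d18:-→d19:-→d20:H6→d21:-→d22:H4→d23:-→d24:-→d25:-→d26:-→d27:-→d28:H3→d29:H0  best=H0
  add 251.33.176.0/20 -> H6 at depth 20
  add 64.124.224.0/20 -> H5 at depth 20
  ? 49.176.0.0  path d0:H4→d1:-→d2:-→d3:-→d4:-→d5:-→d6:-→d7:-→d8:-→d9:-→d10:-→d11:-→d12:H0→d13:-  best=H0
  ? 237.146.229.36  path d0:H4→d1:-→d2:-→d3:-  best=H4
  - 198.0.0.0/8 clear@8
  add 0.0.0.0/0 -> H3 at depth 0
  - 251.0.0.0/8 clear@8
  ? 102.75.253.81  path d0:H3→d1:-→d2:-  best=H3
  add 198.61.0.0/16 -> H0 at depth 16
  add 0.0.0.0/0 -> H0 at depth 0
  - 251.32.0.0/11 clear@11

== LOOKUPS ==
["H7","H1","H4","H3","H6","H4","H6","H0","H0","H4","H3"]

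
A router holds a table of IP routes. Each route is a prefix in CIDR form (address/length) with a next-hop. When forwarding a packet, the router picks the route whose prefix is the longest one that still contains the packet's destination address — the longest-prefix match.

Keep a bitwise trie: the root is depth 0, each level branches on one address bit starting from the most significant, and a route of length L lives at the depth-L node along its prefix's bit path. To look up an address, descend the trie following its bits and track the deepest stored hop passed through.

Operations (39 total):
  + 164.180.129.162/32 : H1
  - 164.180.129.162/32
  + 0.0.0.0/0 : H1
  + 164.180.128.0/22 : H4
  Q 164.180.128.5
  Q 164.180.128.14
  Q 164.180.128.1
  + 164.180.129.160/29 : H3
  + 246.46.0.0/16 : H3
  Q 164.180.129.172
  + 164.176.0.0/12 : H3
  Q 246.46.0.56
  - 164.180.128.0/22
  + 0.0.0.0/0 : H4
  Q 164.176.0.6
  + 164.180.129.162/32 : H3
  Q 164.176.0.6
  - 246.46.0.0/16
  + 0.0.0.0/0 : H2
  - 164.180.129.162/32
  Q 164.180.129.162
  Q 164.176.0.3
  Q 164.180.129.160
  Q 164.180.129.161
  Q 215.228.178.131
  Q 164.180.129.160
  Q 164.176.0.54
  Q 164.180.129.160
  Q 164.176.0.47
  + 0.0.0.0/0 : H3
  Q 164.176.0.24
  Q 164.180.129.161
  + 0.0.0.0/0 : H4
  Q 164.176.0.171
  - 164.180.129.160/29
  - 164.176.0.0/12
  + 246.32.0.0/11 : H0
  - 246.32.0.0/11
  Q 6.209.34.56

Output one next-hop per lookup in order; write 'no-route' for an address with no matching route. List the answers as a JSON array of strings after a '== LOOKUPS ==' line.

Trace:
  add 164.180.129.162/32 -> H1 at depth 32
  - 164.180.129.162/32 clear@32
  add 0.0.0.0/0 -> H1 at depth 0
  add 164.180.128.0/22 -> H4 at depth 22
  lookup 164.180.128.5: bits 10100100101101001000000 walk d0:H1→d1:-→d2:-→d3:-→d4:-→d5:-→d6:-→d7:-→d8:-→d9:-→d10:-→d11:-→d12:-→d13:-→d14:-→d15:-→d16:-→d17:-→d18:-→d19:-→d20:-→d21:-→d22:H4→d23:- -> H4
  lookup 164.180.128.14: bits 10100100101101001000000 walk d0:H1→d1:-→d2:-→d3:-→d4:-→d5:-→d6:-→d7:-→d8:-→d9:-→d10:-→d11:-→d12:-→d13:-→d14:-→d15:-→d16:-→d17:-→d18:-→d19:-→d20:-→d21:-→d22:H4→d23:- -> H4
  lookup 164.180.128.1: bits 10100100101101001000000 walk d0:H1→d1:-→d2:-→d3:-→d4:-→d5:-→d6:-→d7:-→d8:-→d9:-→d10:-→d11:-→d12:-→d13:-→d14:-→d15:-→d16:-→d17:-→d18:-→d19:-→d20:-→d21:-→d22:H4→d23:- -> H4
  add 164.180.129.160/29 -> H3 at depth 29
  add 246.46.0.0/16 -> H3 at depth 16
  lookup 164.180.129.172: bits 1010010010110100100000011010 walk d0:H1→d1:-→d2:-→d3:-→d4:-→d5:-→d6:-→d7:-→d8:-→d9:-→d10:-→d11:-→d12:-→d13:-→d14:-→d15:-→d16:-→d17:-→d18:-→d19:-→d20:-→d21:-→d22:H4→d23:-→d24:-→d25:-→d26:-→d27:-→d28:- -> H4
  add 164.176.0.0/12 -> H3 at depth 12
  lookup 246.46.0.56: bits 1111011000101110 walk d0:H1→d1:-→d2:-→d3:-→d4:-→d5:-→d6:-→d7:-→d8:-→d9:-→d10:-→d11:-→d12:-→d13:-→d14:-→d15:-→d16:H3 -> H3
  - 164.180.128.0/22 clear@22
  add 0.0.0.0/0 -> H4 at depth 0
  lookup 164.176.0.6: bits 1010010010110 walk d0:H4→d1:-→d2:-→d3:-→d4:-→d5:-→d6:-→d7:-→d8:-→d9:-→d10:-→d11:-→d12:H3→d13:- -> H3
  add 164.180.129.162/32 -> H3 at depth 32
  lookup 164.176.0.6: bits 1010010010110 walk d0:H4→d1:-→d2:-→d3:-→d4:-→d5:-→d6:-→d7:-→d8:-→d9:-→d10:-→d11:-→d12:H3→d13:- -> H3
  - 246.46.0.0/16 clear@16
  add 0.0.0.0/0 -> H2 at depth 0
  - 164.180.129.162/32 clear@32
  lookup 164.180.129.162: bits 10100100101101001000000110100010 walk d0:H2→d1:-→d2:-→d3:-→d4:-→d5:-→d6:-→d7:-→d8:-→d9:-→d10:-→d11:-→d12:H3→d13:-→d14:-→d15:-→d16:-→d17:-→d18:-→d19:-→d20:-→d21:-→d22:-→d23:-→d24:-→d25:-→d26:-→d27:-→d28:-→d29:H3→d30:-→d31:-→d32:- -> H3
  lookup 164.176.0.3: bits 1010010010110 walk d0:H2→d1:-→d2:-→d3:-→d4:-→d5:-→d6:-→d7:-→d8:-→d9:-→d10:-→d11:-→d12:H3→d13:- -> H3
  lookup 164.180.129.160: bits 101001001011010010000001101000 walk d0:H2→d1:-→d2:-→d3:-→d4:-→d5:-→d6:-→d7:-→d8:-→d9:-→d10:-→d11:-→d12:H3→d13:-→d14:-→d15:-→d16:-→d17:-→d18:-→d19:-→d20:-→d21:-→d22:-→d23:-→d24:-→d25:-→d26:-→d27:-→d28:-→d29:H3→d30:- -> H3
  lookup 164.180.129.161: bits 101001001011010010000001101000 walk d0:H2→d1:-→d2:-→d3:-→d4:-→d5:-→d6:-→d7:-→d8:-→d9:-→d10:-→d11:-→d12:H3→d13:-→d14:-→d15:-→d16:-→d17:-→d18:-→d19:-→d20:-→d21:-→d22:-→d23:-→d24:-→d25:-→d26:-→d27:-→d28:-→d29:H3→d30:- -> H3
  lookup 215.228.178.131: bits 11 walk d0:H2→d1:-→d2:- -> H2
  lookup 164.180.129.160: bits 101001001011010010000001101000 walk d0:H2→d1:-→d2:-→d3:-→d4:-→d5:-→d6:-→d7:-→d8:-→d9:-→d10:-→d11:-→d12:H3→d13:-→d14:-→d15:-→d16:-→d17:-→d18:-→d19:-→d20:-→d21:-→d22:-→d23:-→d24:-→d25:-→d26:-→d27:-→d28:-→d29:H3→d30:- -> H3
  lookup 164.176.0.54: bits 1010010010110 walk d0:H2→d1:-→d2:-→d3:-→d4:-→d5:-→d6:-→d7:-→d8:-→d9:-→d10:-→d11:-→d12:H3→d13:- -> H3
  lookup 164.180.129.160: bits 101001001011010010000001101000 walk d0:H2→d1:-→d2:-→d3:-→d4:-→d5:-→d6:-→d7:-→d8:-→d9:-→d10:-→d11:-→d12:H3→d13:-→d14:-→d15:-→d16:-→d17:-→d18:-→d19:-→d20:-→d21:-→d22:-→d23:-→d24:-→d25:-→d26:-→d27:-→d28:-→d29:H3→d30:- -> H3
  lookup 164.176.0.47: bits 1010010010110 walk d0:H2→d1:-→d2:-→d3:-→d4:-→d5:-→d6:-→d7:-→d8:-→d9:-→d10:-→d11:-→d12:H3→d13:- -> H3
  add 0.0.0.0/0 -> H3 at depth 0
  lookup 164.176.0.24: bits 1010010010110 walk d0:H3→d1:-→d2:-→d3:-→d4:-→d5:-→d6:-→d7:-→d8:-→d9:-→d10:-→d11:-→d12:H3→d13:- -> H3
  lookup 164.180.129.161: bits 101001001011010010000001101000 walk d0:H3→d1:-→d2:-→d3:-→d4:-→d5:-→d6:-→d7:-→d8:-→d9:-→d10:-→d11:-→d12:H3→d13:-→d14:-→d15:-→d16:-→d17:-→d18:-→d19:-→d20:-→d21:-→d22:-→d23:-→d24:-→d25:-→d26:-→d27:-→d28:-→d29:H3→d30:- -> H3
  add 0.0.0.0/0 -> H4 at depth 0
  lookup 164.176.0.171: bits 1010010010110 walk d0:H4→d1:-→d2:-→d3:-→d4:-→d5:-→d6:-→d7:-→d8:-→d9:-→d10:-→d11:-→d12:H3→d13:- -> H3
  - 164.180.129.160/29 clear@29
  - 164.176.0.0/12 clear@12
  add 246.32.0.0/11 -> H0 at depth 11
  - 246.32.0.0/11 clear@11
  lookup 6.209.34.56: bits ε walk d0:H4 -> H4

== LOOKUPS ==
["H4","H4","H4","H4","H3","H3","H3","H3","H3","H3","H3","H2","H3","H3","H3","H3","H3","H3","H3","H4"]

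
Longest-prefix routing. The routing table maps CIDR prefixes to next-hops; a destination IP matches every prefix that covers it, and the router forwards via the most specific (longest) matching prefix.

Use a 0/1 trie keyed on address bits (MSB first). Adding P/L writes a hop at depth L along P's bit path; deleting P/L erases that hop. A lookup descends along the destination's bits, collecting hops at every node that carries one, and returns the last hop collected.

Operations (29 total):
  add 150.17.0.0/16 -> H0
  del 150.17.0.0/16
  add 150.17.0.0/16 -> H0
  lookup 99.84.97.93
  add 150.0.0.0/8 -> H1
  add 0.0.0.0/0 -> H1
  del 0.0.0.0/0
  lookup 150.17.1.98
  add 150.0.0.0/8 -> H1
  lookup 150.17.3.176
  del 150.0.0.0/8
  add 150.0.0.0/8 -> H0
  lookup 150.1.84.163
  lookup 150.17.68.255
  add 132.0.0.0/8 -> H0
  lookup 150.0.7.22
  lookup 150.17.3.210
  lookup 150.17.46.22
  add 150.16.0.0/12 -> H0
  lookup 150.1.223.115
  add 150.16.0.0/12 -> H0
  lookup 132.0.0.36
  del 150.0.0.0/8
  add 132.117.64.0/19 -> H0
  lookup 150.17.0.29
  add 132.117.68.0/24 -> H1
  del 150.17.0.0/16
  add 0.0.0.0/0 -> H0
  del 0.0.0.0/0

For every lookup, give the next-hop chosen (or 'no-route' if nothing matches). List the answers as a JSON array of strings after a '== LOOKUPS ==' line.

Apply in order:
  + 150.17.0.0/16 (H0) depth=16
  - 150.17.0.0/16 clear@16
  + 150.17.0.0/16 (H0) depth=16
  ? 99.84.97.93  path d0:-  best=no-route
  + 150.0.0.0/8 (H1) depth=8
  + 0.0.0.0/0 (H1) depth=0
  - 0.0.0.0/0 clear@0
  ? 150.17.1.98  path d0:-→d1:-→d2:-→d3:-→d4:-→d5:-→d6:-→d7:-→d8:H1→d9:-→d10:-→d11:-→d12:-→d13:-→d14:-→d15:-→d16:H0  best=H0
  + 150.0.0.0/8 (H1) depth=8
  ? 150.17.3.176  path d0:-→d1:-→d2:-→d3:-→d4:-→d5:-→d6:-→d7:-→d8:H1→d9:-→d10:-→d11:-→d12:-→d13:-→d14:-→d15:-→d16:H0  best=H0
  - 150.0.0.0/8 clear@8
  + 150.0.0.0/8 (H0) depth=8
  ? 150.1.84.163  path d0:-→d1:-→d2:-→d3:-→d4:-→d5:-→d6:-→d7:-→d8:H0→d9:-→d10:-→d11:-  best=H0
  ? 150.17.68.255  path d0:-→d1:-→d2:-→d3:-→d4:-→d5:-→d6:-→d7:-→d8:H0→d9:-→d10:-→d11:-→d12:-→d13:-→d14:-→d15:-→d16:H0  best=H0
  + 132.0.0.0/8 (H0) depth=8
  ? 150.0.7.22  path d0:-→d1:-→d2:-→d3:-→d4:-→d5:-→d6:-→d7:-→d8:H0→d9:-→d10:-→d11:-  best=H0
  ? 150.17.3.210  path d0:-→d1:-→d2:-→d3:-→d4:-→d5:-→d6:-→d7:-→d8:H0→d9:-→d10:-→d11:-→d12:-→d13:-→d14:-→d15:-→d16:H0  best=H0
  ? 150.17.46.22  path d0:-→d1:-→d2:-→d3:-→d4:-→d5:-→d6:-→d7:-→d8:H0→d9:-→d10:-→d11:-→d12:-→d13:-→d14:-→d15:-→d16:H0  best=H0
  + 150.16.0.0/12 (H0) depth=12
  ? 150.1.223.115  path d0:-→d1:-→d2:-→d3:-→d4:-→d5:-→d6:-→d7:-→d8:H0→d9:-→d10:-→d11:-  best=H0
  + 150.16.0.0/12 (H0) depth=12
  ? 132.0.0.36  path d0:-→d1:-→d2:-→d3:-→d4:-→d5:-→d6:-→d7:-→d8:H0  best=H0
  - 150.0.0.0/8 clear@8
  + 132.117.64.0/19 (H0) depth=19
  ? 150.17.0.29  path d0:-→d1:-→d2:-→d3:-→d4:-→d5:-→d6:-→d7:-→d8:-→d9:-→d10:-→d11:-→d12:H0→d13:-→d14:-→d15:-→d16:H0  best=H0
  + 132.117.68.0/24 (H1) depth=24
  - 150.17.0.0/16 clear@16
  + 0.0.0.0/0 (H0) depth=0
  - 0.0.0.0/0 clear@0

== LOOKUPS ==
["no-route","H0","H0","H0","H0","H0","H0","H0","H0","H0","H0"]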